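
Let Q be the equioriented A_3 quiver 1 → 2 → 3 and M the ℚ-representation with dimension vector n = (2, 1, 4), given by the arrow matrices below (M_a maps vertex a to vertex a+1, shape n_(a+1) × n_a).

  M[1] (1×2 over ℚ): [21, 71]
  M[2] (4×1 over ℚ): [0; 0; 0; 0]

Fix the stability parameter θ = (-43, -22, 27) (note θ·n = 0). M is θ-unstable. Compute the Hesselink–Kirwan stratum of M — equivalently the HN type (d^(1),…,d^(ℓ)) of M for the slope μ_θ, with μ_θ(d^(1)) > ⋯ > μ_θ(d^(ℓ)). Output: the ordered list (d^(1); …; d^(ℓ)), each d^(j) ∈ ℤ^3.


Via rank(M_{q-1}∘⋯∘M_p): M ≅ I[1,1], I[1,2], I[3,3]^4.
μ_θ-semistable layers: μ^(1)=27; μ^(2)=-22; μ^(3)=-43

((0, 0, 4); (0, 1, 0); (2, 0, 0))


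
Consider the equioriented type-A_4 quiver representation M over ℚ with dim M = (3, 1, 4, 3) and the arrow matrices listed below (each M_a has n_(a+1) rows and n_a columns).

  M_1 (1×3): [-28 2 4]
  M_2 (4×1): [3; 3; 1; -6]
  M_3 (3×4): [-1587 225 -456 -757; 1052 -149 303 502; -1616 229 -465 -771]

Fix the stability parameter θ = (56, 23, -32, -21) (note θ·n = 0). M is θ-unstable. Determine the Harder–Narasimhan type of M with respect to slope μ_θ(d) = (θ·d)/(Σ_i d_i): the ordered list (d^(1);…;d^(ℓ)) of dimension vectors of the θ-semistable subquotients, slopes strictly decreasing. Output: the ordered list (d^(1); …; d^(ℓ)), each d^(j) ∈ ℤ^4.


Via rank(M_{q-1}∘⋯∘M_p): M ≅ I[1,1]^2, I[1,3], I[3,4]^3.
μ_θ-semistable layers: μ^(1)=56; μ^(2)=47/3; μ^(3)=-21; μ^(4)=-32

((2, 0, 0, 0); (1, 1, 1, 0); (0, 0, 0, 3); (0, 0, 3, 0))


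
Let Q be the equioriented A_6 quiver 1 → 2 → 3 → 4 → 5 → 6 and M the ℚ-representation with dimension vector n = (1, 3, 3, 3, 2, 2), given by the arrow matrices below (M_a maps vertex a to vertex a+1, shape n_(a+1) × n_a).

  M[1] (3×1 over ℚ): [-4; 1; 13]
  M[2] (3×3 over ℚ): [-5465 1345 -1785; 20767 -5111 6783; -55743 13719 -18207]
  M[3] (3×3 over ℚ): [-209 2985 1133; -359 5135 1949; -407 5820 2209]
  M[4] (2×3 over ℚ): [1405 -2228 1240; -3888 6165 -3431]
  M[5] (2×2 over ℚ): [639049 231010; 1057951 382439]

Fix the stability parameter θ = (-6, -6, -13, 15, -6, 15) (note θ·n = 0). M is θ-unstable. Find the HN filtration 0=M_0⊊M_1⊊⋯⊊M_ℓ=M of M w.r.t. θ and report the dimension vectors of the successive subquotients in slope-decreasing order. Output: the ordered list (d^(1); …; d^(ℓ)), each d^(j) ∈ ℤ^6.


Interval decomposition of M: I[1,2], I[2,2], I[2,6], I[3,4], I[3,6].
HN type (ℓ=5): μ^(1)=15; μ^(2)=9/2; μ^(3)=-6; μ^(4)=-19/2; μ^(5)=-13

((0, 0, 0, 1, 0, 2); (0, 0, 0, 2, 2, 0); (1, 2, 0, 0, 0, 0); (0, 1, 1, 0, 0, 0); (0, 0, 2, 0, 0, 0))


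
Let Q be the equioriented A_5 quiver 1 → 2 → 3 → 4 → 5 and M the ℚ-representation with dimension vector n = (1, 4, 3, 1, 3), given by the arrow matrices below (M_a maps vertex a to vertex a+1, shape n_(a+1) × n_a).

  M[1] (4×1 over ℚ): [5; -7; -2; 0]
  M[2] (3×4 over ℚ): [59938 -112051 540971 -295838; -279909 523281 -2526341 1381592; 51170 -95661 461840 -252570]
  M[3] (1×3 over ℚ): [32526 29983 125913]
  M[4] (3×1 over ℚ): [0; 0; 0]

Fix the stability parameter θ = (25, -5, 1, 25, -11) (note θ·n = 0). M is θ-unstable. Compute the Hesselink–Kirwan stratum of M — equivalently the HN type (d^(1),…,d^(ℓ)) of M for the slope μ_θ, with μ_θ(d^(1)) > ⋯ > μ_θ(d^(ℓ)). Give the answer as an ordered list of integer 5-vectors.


Via rank(M_{q-1}∘⋯∘M_p): M ≅ I[1,4], I[2,2], I[2,3]^2, I[5,5]^3.
μ_θ-semistable layers: μ^(1)=25; μ^(2)=7; μ^(3)=1; μ^(4)=-5; μ^(5)=-11

((0, 0, 0, 1, 0); (1, 1, 1, 0, 0); (0, 0, 2, 0, 0); (0, 3, 0, 0, 0); (0, 0, 0, 0, 3))


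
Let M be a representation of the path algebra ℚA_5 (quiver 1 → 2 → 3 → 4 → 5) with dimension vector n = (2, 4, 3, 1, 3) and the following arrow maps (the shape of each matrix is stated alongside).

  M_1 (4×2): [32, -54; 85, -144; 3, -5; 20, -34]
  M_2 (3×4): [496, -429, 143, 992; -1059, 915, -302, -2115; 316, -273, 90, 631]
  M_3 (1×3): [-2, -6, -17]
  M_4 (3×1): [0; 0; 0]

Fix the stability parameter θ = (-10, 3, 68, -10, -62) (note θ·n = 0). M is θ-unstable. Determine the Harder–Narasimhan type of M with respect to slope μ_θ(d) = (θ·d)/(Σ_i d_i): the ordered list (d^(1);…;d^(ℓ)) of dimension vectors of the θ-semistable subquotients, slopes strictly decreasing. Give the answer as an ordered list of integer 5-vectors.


Interval decomposition of M: I[1,3], I[1,4], I[2,2], I[2,3], I[5,5]^3.
HN type (ℓ=5): μ^(1)=68; μ^(2)=29; μ^(3)=3; μ^(4)=-10; μ^(5)=-62

((0, 0, 2, 0, 0); (0, 0, 1, 1, 0); (0, 4, 0, 0, 0); (2, 0, 0, 0, 0); (0, 0, 0, 0, 3))


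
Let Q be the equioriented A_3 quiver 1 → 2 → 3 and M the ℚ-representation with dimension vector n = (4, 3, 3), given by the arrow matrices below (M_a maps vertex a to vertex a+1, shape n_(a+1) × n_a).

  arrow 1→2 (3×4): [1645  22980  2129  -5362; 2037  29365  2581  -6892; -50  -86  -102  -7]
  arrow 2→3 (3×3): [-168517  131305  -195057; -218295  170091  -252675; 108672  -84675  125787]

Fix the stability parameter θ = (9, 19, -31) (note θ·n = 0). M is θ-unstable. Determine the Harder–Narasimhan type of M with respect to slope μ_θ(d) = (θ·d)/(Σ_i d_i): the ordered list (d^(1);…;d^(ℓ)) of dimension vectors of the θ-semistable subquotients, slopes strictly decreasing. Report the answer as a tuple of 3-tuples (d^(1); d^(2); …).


Via rank(M_{q-1}∘⋯∘M_p): M ≅ I[1,1], I[1,2], I[1,3]^2, I[3,3].
μ_θ-semistable layers: μ^(1)=19; μ^(2)=9; μ^(3)=-1; μ^(4)=-31

((0, 1, 0); (2, 0, 0); (2, 2, 2); (0, 0, 1))


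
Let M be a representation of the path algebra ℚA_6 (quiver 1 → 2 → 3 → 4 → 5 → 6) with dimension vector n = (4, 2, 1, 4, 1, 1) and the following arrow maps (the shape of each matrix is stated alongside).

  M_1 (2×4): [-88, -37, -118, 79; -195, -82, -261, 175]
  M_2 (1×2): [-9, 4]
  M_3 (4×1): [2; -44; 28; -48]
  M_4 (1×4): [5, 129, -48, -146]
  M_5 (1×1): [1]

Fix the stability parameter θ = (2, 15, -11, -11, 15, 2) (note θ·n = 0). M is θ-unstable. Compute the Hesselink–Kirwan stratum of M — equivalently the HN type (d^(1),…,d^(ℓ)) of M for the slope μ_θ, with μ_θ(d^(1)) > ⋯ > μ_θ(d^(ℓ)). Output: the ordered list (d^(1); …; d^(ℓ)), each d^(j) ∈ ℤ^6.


Interval decomposition of M: I[1,1]^2, I[1,2], I[1,6], I[4,4]^3.
HN type (ℓ=5): μ^(1)=15; μ^(2)=17/2; μ^(3)=2; μ^(4)=-5/4; μ^(5)=-11

((0, 1, 0, 0, 0, 0); (0, 0, 0, 0, 1, 1); (3, 0, 0, 0, 0, 0); (1, 1, 1, 1, 0, 0); (0, 0, 0, 3, 0, 0))


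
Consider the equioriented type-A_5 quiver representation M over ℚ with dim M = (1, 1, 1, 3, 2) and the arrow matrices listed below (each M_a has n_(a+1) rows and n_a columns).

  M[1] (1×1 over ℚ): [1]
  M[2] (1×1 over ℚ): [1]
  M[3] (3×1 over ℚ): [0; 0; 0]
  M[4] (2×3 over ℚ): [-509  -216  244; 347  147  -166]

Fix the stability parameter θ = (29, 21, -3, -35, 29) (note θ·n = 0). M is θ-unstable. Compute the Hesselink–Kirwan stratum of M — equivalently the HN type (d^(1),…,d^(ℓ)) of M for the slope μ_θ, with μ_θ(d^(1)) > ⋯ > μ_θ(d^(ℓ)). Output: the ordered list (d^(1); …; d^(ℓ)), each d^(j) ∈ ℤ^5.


Barcode: M ≅ I[1,3], I[4,4], I[4,5]^2. HN layers by μ_θ (3 steps, strictly decreasing):
  μ^(1)=29; μ^(2)=47/3; μ^(3)=-35

((0, 0, 0, 0, 2); (1, 1, 1, 0, 0); (0, 0, 0, 3, 0))


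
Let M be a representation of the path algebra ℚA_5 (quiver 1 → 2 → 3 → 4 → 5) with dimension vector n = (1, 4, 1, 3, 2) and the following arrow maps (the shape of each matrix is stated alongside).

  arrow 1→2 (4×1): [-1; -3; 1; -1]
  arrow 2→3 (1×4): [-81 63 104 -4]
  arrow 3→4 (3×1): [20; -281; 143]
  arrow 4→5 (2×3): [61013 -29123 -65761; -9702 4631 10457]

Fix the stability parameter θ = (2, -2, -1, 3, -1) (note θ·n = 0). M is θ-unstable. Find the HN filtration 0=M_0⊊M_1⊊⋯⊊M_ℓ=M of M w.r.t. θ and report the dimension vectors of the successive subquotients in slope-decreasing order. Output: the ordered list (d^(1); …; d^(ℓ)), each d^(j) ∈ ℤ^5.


Barcode: M ≅ I[1,2], I[2,2]^2, I[2,4], I[4,5]^2. HN layers by μ_θ (5 steps, strictly decreasing):
  μ^(1)=3; μ^(2)=1; μ^(3)=0; μ^(4)=-1; μ^(5)=-2

((0, 0, 0, 1, 0); (0, 0, 0, 2, 2); (1, 1, 0, 0, 0); (0, 0, 1, 0, 0); (0, 3, 0, 0, 0))


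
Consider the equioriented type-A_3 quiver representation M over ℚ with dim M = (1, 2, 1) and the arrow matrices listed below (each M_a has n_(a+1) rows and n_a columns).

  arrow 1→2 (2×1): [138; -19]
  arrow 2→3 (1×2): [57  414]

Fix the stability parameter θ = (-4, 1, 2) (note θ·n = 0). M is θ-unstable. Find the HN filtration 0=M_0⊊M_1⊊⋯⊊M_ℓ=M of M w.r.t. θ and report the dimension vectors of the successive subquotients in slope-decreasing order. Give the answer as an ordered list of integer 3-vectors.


Via rank(M_{q-1}∘⋯∘M_p): M ≅ I[1,2], I[2,3].
μ_θ-semistable layers: μ^(1)=2; μ^(2)=1; μ^(3)=-4

((0, 0, 1); (0, 2, 0); (1, 0, 0))


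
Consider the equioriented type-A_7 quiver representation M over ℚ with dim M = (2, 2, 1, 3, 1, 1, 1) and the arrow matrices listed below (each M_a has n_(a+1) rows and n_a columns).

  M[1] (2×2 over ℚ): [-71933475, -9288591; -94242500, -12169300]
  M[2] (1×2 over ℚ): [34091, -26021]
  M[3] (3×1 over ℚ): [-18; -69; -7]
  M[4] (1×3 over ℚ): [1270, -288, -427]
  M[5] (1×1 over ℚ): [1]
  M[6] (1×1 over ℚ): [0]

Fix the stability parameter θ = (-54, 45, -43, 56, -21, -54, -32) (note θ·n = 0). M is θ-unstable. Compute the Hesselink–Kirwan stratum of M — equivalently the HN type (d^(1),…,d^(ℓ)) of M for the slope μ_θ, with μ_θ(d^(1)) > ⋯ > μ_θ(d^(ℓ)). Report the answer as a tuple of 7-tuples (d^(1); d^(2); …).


Interval decomposition of M: I[1,1], I[1,6], I[2,2], I[4,4]^2, I[7,7].
HN type (ℓ=5): μ^(1)=56; μ^(2)=45; μ^(3)=-17/5; μ^(4)=-32; μ^(5)=-54

((0, 0, 0, 2, 0, 0, 0); (0, 1, 0, 0, 0, 0, 0); (0, 1, 1, 1, 1, 1, 0); (0, 0, 0, 0, 0, 0, 1); (2, 0, 0, 0, 0, 0, 0))


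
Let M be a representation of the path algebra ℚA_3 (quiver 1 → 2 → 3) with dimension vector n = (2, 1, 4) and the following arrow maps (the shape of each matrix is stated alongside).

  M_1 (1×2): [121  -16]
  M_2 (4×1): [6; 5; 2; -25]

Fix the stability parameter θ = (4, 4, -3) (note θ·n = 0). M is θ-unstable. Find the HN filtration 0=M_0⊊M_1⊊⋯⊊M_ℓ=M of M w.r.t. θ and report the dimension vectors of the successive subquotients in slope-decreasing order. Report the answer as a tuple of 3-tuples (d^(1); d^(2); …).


Via rank(M_{q-1}∘⋯∘M_p): M ≅ I[1,1], I[1,3], I[3,3]^3.
μ_θ-semistable layers: μ^(1)=4; μ^(2)=5/3; μ^(3)=-3

((1, 0, 0); (1, 1, 1); (0, 0, 3))


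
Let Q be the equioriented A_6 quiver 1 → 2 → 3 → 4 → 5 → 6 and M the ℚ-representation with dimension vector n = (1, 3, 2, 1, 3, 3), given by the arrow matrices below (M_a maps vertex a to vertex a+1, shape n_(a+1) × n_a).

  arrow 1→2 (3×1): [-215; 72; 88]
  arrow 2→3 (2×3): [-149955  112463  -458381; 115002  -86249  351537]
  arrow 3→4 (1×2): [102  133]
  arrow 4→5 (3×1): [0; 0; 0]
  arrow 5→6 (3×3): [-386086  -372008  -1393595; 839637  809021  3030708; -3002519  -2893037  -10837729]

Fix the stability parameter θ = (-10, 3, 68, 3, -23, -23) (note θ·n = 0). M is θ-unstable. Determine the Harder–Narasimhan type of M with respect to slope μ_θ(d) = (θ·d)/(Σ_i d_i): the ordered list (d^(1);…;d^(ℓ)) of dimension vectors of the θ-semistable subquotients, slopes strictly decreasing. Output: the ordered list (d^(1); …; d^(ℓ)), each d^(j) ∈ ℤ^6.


Via rank(M_{q-1}∘⋯∘M_p): M ≅ I[1,3], I[2,2], I[2,4], I[5,5], I[5,6]^2, I[6,6].
μ_θ-semistable layers: μ^(1)=68; μ^(2)=71/2; μ^(3)=3; μ^(4)=-10; μ^(5)=-23

((0, 0, 1, 0, 0, 0); (0, 0, 1, 1, 0, 0); (0, 3, 0, 0, 0, 0); (1, 0, 0, 0, 0, 0); (0, 0, 0, 0, 3, 3))


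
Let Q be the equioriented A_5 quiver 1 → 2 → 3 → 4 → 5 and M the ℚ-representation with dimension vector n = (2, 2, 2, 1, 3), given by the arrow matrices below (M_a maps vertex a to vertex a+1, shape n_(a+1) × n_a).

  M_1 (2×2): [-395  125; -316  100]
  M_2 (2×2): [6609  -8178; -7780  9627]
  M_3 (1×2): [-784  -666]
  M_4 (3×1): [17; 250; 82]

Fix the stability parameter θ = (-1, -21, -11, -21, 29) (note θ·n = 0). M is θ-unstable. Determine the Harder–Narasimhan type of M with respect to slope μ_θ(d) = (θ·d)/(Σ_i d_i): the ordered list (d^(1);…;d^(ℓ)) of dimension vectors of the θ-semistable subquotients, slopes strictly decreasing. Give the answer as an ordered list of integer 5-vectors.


Interval decomposition of M: I[1,1], I[1,3], I[2,5], I[5,5]^2.
HN type (ℓ=5): μ^(1)=29; μ^(2)=-1; μ^(3)=-11; μ^(4)=-16; μ^(5)=-21

((0, 0, 0, 0, 3); (1, 0, 0, 0, 0); (1, 1, 1, 0, 0); (0, 0, 1, 1, 0); (0, 1, 0, 0, 0))


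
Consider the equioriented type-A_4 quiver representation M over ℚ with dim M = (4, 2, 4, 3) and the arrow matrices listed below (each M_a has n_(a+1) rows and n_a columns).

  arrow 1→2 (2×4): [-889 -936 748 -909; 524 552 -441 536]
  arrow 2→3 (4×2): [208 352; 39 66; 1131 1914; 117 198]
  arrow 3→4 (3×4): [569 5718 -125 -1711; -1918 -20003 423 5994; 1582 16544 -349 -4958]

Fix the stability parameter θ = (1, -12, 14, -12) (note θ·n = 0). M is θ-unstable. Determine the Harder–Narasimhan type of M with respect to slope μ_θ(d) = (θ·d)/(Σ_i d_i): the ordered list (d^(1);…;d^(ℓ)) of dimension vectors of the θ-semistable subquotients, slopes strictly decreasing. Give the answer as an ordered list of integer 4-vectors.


Via rank(M_{q-1}∘⋯∘M_p): M ≅ I[1,1]^2, I[1,2], I[1,4], I[3,3], I[3,4]^2.
μ_θ-semistable layers: μ^(1)=14; μ^(2)=1; μ^(3)=-11/2

((0, 0, 1, 0); (2, 0, 3, 3); (2, 2, 0, 0))


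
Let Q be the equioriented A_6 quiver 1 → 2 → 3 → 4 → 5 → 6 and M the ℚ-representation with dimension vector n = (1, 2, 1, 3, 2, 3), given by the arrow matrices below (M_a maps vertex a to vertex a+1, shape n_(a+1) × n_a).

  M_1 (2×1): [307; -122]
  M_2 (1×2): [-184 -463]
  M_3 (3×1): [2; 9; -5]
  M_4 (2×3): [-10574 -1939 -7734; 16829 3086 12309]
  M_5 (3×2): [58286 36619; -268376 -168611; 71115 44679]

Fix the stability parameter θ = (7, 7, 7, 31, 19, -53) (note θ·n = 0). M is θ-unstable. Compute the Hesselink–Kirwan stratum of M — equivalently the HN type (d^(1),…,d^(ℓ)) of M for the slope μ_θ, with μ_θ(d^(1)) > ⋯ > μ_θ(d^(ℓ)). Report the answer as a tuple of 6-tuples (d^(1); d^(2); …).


Barcode: M ≅ I[1,6], I[2,2], I[4,4], I[4,6], I[6,6]. HN layers by μ_θ (5 steps, strictly decreasing):
  μ^(1)=31; μ^(2)=7; μ^(3)=3; μ^(4)=-1; μ^(5)=-53

((0, 0, 0, 1, 0, 0); (0, 1, 0, 0, 0, 0); (1, 1, 1, 1, 1, 1); (0, 0, 0, 1, 1, 1); (0, 0, 0, 0, 0, 1))


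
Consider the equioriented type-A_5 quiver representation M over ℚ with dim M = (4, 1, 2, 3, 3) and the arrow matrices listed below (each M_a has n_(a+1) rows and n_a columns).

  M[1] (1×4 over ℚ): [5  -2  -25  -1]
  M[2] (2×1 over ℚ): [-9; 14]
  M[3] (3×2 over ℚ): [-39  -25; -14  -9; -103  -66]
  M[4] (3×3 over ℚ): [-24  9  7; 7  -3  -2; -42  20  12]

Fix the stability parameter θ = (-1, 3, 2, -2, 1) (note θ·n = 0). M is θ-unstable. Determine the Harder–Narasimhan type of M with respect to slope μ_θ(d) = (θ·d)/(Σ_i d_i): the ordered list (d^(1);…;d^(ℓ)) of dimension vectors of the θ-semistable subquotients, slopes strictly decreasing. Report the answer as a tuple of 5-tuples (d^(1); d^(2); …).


Interval decomposition of M: I[1,1]^3, I[1,5], I[3,5], I[4,5].
HN type (ℓ=4): μ^(1)=1; μ^(2)=0; μ^(3)=-1; μ^(4)=-2

((0, 1, 1, 1, 3); (0, 0, 1, 1, 0); (4, 0, 0, 0, 0); (0, 0, 0, 1, 0))


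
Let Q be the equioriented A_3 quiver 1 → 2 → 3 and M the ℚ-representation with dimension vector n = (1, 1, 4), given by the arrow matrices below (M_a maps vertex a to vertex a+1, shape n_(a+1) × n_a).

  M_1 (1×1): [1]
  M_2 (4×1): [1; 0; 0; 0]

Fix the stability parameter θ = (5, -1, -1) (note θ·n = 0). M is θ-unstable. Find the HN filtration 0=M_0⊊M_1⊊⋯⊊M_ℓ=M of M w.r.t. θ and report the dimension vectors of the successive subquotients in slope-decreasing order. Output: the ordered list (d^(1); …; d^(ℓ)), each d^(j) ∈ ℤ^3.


Barcode: M ≅ I[1,3], I[3,3]^3. HN layers by μ_θ (2 steps, strictly decreasing):
  μ^(1)=1; μ^(2)=-1

((1, 1, 1); (0, 0, 3))


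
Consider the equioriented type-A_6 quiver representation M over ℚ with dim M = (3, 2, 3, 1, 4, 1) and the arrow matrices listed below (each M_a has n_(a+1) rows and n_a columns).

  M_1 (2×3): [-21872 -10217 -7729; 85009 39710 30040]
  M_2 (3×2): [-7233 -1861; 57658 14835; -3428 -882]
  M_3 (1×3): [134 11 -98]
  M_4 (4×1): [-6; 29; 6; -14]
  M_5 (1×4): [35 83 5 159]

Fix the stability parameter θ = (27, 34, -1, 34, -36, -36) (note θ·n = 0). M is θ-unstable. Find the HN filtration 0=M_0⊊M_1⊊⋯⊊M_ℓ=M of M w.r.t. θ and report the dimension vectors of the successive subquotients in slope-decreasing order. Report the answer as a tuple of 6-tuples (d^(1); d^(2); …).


Interval decomposition of M: I[1,1], I[1,3], I[1,6], I[3,3], I[5,5]^3.
HN type (ℓ=5): μ^(1)=27; μ^(2)=20; μ^(3)=11/3; μ^(4)=-1; μ^(5)=-36

((1, 0, 0, 0, 0, 0); (1, 1, 1, 0, 0, 0); (1, 1, 1, 1, 1, 1); (0, 0, 1, 0, 0, 0); (0, 0, 0, 0, 3, 0))


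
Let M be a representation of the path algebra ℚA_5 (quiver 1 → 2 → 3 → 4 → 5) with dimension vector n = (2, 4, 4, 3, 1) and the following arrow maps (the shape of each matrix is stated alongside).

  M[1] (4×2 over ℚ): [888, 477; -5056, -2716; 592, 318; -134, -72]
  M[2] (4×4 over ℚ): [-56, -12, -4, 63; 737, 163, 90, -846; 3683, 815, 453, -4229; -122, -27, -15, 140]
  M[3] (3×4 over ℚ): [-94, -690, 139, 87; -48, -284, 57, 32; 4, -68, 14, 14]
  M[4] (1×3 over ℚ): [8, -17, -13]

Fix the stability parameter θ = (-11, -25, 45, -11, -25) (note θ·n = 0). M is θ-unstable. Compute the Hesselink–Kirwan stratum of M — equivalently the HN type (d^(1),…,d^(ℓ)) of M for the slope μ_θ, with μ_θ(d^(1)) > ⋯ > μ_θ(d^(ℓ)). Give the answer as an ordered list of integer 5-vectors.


Barcode: M ≅ I[1,3], I[1,5], I[2,3], I[2,4], I[4,4]. HN layers by μ_θ (6 steps, strictly decreasing):
  μ^(1)=45; μ^(2)=17; μ^(3)=3; μ^(4)=-11; μ^(5)=-18; μ^(6)=-25

((0, 0, 2, 0, 0); (0, 0, 1, 1, 0); (0, 0, 1, 1, 1); (0, 0, 0, 1, 0); (2, 2, 0, 0, 0); (0, 2, 0, 0, 0))


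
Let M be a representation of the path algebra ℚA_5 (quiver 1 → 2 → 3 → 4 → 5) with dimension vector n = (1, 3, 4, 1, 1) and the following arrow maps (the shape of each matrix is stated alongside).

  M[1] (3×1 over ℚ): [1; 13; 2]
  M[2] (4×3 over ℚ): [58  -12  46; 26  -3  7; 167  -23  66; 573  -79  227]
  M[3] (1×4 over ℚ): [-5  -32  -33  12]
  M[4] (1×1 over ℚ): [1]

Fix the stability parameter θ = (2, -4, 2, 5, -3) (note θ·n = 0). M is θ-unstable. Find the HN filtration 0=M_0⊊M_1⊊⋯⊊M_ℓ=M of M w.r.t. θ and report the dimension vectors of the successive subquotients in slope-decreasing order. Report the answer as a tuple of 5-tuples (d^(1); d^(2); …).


Via rank(M_{q-1}∘⋯∘M_p): M ≅ I[1,5], I[2,3]^2, I[3,3].
μ_θ-semistable layers: μ^(1)=2; μ^(2)=4/3; μ^(3)=-1; μ^(4)=-4

((0, 0, 3, 0, 0); (0, 0, 1, 1, 1); (1, 1, 0, 0, 0); (0, 2, 0, 0, 0))


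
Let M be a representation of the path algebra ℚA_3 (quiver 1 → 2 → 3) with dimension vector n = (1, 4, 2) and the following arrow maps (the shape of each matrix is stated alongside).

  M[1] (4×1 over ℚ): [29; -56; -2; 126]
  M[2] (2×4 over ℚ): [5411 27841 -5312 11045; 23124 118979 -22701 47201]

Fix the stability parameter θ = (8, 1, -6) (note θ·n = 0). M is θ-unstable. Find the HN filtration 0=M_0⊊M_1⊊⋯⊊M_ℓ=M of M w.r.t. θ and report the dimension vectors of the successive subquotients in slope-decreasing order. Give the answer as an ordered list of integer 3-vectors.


Interval decomposition of M: I[1,3], I[2,2]^2, I[2,3].
HN type (ℓ=2): μ^(1)=1; μ^(2)=-5/2

((1, 3, 1); (0, 1, 1))


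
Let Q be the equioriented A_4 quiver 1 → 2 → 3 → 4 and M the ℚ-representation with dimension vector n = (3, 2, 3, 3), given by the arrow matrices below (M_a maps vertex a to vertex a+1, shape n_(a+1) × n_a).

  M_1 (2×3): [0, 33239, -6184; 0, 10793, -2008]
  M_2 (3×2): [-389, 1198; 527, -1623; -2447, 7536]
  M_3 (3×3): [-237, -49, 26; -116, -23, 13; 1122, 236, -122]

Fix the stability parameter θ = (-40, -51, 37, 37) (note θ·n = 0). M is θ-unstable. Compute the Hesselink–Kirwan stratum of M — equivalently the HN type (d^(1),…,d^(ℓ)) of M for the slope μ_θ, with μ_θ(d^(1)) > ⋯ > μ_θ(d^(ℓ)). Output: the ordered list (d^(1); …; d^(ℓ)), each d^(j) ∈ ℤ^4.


Barcode: M ≅ I[1,1]^2, I[1,4], I[2,4], I[3,4]. HN layers by μ_θ (4 steps, strictly decreasing):
  μ^(1)=37; μ^(2)=-40; μ^(3)=-91/2; μ^(4)=-51

((0, 0, 3, 3); (2, 0, 0, 0); (1, 1, 0, 0); (0, 1, 0, 0))


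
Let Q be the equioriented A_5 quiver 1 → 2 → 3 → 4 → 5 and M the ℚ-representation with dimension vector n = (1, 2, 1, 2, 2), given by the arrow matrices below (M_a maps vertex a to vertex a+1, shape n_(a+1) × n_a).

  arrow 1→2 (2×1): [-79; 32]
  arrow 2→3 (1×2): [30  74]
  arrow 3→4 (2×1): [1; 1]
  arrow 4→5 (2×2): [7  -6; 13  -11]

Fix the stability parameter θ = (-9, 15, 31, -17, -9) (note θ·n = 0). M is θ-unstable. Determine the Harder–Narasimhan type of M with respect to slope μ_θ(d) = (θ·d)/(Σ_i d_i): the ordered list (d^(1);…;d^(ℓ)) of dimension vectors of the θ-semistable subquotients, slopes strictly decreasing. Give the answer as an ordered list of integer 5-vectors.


Interval decomposition of M: I[1,5], I[2,2], I[4,5].
HN type (ℓ=4): μ^(1)=15; μ^(2)=5; μ^(3)=-9; μ^(4)=-17

((0, 1, 0, 0, 0); (0, 1, 1, 1, 1); (1, 0, 0, 0, 1); (0, 0, 0, 1, 0))


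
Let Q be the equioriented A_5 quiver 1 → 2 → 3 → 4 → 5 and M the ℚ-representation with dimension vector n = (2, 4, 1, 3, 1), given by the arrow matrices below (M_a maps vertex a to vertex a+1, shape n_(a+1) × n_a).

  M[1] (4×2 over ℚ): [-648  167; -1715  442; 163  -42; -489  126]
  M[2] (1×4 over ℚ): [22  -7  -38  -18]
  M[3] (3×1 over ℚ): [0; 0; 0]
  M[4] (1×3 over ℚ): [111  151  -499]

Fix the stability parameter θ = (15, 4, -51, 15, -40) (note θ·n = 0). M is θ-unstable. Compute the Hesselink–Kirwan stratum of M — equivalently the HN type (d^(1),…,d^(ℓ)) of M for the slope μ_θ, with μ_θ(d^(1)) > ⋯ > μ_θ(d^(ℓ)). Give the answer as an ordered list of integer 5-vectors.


Interval decomposition of M: I[1,2], I[1,3], I[2,2]^2, I[4,4]^2, I[4,5].
HN type (ℓ=5): μ^(1)=15; μ^(2)=19/2; μ^(3)=4; μ^(4)=-32/3; μ^(5)=-25/2

((0, 0, 0, 2, 0); (1, 1, 0, 0, 0); (0, 2, 0, 0, 0); (1, 1, 1, 0, 0); (0, 0, 0, 1, 1))


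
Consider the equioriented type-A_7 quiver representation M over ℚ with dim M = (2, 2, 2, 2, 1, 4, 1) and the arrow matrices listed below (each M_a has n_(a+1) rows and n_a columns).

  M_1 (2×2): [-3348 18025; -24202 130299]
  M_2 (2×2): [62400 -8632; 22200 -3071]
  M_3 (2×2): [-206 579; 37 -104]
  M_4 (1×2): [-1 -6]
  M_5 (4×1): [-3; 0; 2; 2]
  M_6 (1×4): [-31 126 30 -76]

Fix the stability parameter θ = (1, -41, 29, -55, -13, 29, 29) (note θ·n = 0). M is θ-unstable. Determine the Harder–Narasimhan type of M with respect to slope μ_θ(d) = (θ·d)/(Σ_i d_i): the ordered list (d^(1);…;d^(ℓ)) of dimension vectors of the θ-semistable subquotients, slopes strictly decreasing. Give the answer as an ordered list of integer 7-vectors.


Barcode: M ≅ I[1,2], I[1,7], I[3,4], I[6,6]^3. HN layers by μ_θ (3 steps, strictly decreasing):
  μ^(1)=29; μ^(2)=-13; μ^(3)=-20

((0, 0, 0, 0, 0, 4, 1); (0, 0, 2, 2, 1, 0, 0); (2, 2, 0, 0, 0, 0, 0))


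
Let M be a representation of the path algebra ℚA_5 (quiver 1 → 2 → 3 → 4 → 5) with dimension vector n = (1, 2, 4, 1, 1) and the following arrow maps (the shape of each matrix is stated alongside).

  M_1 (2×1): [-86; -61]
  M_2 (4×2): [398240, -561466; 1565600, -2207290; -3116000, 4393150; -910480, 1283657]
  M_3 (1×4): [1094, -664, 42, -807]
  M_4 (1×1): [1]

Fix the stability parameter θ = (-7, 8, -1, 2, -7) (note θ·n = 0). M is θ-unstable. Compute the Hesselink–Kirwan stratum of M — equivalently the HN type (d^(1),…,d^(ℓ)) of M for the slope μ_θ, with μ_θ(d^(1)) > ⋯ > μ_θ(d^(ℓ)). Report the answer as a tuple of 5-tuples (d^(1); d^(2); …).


Interval decomposition of M: I[1,5], I[2,2], I[3,3]^3.
HN type (ℓ=4): μ^(1)=8; μ^(2)=1/2; μ^(3)=-1; μ^(4)=-7

((0, 1, 0, 0, 0); (0, 1, 1, 1, 1); (0, 0, 3, 0, 0); (1, 0, 0, 0, 0))


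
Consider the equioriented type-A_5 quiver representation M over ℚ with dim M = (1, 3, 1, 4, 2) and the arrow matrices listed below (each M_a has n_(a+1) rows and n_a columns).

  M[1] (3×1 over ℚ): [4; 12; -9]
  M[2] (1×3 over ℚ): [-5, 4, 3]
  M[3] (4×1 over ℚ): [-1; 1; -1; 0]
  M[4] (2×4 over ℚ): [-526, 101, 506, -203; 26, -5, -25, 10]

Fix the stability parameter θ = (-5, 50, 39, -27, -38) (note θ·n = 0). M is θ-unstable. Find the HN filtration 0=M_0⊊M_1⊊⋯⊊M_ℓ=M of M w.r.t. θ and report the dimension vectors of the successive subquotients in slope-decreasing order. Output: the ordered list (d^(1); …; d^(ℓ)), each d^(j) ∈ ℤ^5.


Interval decomposition of M: I[1,5], I[2,2]^2, I[4,4]^2, I[4,5].
HN type (ℓ=5): μ^(1)=50; μ^(2)=6; μ^(3)=-5; μ^(4)=-27; μ^(5)=-65/2

((0, 2, 0, 0, 0); (0, 1, 1, 1, 1); (1, 0, 0, 0, 0); (0, 0, 0, 2, 0); (0, 0, 0, 1, 1))


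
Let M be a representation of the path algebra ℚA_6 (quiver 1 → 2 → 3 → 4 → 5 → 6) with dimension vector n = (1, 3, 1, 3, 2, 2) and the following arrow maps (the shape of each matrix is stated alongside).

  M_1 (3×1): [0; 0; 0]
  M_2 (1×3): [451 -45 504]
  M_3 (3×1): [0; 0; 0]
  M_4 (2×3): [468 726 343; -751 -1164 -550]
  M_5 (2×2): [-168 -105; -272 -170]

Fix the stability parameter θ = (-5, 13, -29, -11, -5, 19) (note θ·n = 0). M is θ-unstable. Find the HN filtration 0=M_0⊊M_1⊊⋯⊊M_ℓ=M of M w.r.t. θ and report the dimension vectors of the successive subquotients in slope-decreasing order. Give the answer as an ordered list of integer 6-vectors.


Interval decomposition of M: I[1,1], I[2,2]^2, I[2,3], I[4,4], I[4,5], I[4,6], I[6,6].
HN type (ℓ=5): μ^(1)=19; μ^(2)=13; μ^(3)=-5; μ^(4)=-8; μ^(5)=-11

((0, 0, 0, 0, 0, 2); (0, 2, 0, 0, 0, 0); (1, 0, 0, 0, 2, 0); (0, 1, 1, 0, 0, 0); (0, 0, 0, 3, 0, 0))


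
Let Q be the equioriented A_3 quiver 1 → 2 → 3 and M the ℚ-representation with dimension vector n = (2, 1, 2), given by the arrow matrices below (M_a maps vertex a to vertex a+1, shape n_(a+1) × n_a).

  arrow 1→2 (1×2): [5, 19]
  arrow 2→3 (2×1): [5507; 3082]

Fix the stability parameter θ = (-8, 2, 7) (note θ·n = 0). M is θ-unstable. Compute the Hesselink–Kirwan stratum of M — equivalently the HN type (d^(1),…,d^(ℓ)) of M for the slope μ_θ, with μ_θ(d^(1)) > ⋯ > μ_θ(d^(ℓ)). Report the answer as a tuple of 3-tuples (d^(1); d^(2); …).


Barcode: M ≅ I[1,1], I[1,3], I[3,3]. HN layers by μ_θ (3 steps, strictly decreasing):
  μ^(1)=7; μ^(2)=2; μ^(3)=-8

((0, 0, 2); (0, 1, 0); (2, 0, 0))


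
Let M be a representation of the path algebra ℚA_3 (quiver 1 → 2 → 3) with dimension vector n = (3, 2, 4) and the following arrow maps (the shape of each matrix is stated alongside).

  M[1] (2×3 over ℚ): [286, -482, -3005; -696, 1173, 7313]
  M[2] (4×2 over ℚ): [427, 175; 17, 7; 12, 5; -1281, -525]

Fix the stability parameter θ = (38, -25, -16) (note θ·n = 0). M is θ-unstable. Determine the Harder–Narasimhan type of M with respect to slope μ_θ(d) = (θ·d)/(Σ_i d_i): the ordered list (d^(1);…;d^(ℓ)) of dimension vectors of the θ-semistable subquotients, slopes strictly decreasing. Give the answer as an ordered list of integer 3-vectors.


Via rank(M_{q-1}∘⋯∘M_p): M ≅ I[1,1], I[1,3]^2, I[3,3]^2.
μ_θ-semistable layers: μ^(1)=38; μ^(2)=-1; μ^(3)=-16

((1, 0, 0); (2, 2, 2); (0, 0, 2))


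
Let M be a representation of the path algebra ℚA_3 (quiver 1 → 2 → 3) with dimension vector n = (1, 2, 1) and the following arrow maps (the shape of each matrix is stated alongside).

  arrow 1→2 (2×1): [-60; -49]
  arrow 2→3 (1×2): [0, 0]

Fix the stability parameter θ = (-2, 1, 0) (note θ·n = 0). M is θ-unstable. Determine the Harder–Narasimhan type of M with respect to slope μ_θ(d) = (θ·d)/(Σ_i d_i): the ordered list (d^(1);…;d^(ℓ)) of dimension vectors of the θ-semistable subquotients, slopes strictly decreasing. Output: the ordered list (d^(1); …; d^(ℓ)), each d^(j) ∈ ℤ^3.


Interval decomposition of M: I[1,2], I[2,2], I[3,3].
HN type (ℓ=3): μ^(1)=1; μ^(2)=0; μ^(3)=-2

((0, 2, 0); (0, 0, 1); (1, 0, 0))


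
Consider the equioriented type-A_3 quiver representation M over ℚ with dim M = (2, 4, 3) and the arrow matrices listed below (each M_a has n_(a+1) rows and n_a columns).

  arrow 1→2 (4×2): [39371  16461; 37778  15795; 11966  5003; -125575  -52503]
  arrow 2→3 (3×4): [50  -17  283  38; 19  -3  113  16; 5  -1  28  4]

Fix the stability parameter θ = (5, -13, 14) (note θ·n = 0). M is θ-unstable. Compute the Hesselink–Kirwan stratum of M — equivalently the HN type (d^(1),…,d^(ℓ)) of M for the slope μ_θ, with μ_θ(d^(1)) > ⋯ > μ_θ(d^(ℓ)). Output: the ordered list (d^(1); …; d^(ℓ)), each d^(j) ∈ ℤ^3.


Interval decomposition of M: I[1,3]^2, I[2,2], I[2,3].
HN type (ℓ=3): μ^(1)=14; μ^(2)=-4; μ^(3)=-13

((0, 0, 3); (2, 2, 0); (0, 2, 0))


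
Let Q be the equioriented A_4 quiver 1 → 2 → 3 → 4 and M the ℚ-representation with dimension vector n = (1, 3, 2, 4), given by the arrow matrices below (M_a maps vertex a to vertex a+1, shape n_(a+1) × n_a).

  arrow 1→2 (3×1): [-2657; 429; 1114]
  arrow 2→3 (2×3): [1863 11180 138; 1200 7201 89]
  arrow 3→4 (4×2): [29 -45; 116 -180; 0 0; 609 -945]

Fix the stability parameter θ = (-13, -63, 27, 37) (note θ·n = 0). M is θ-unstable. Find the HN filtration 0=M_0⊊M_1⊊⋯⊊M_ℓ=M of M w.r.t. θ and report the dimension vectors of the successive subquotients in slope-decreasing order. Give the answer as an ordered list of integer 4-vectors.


Interval decomposition of M: I[1,4], I[2,2], I[2,3], I[4,4]^3.
HN type (ℓ=4): μ^(1)=37; μ^(2)=27; μ^(3)=-38; μ^(4)=-63

((0, 0, 0, 4); (0, 0, 2, 0); (1, 1, 0, 0); (0, 2, 0, 0))


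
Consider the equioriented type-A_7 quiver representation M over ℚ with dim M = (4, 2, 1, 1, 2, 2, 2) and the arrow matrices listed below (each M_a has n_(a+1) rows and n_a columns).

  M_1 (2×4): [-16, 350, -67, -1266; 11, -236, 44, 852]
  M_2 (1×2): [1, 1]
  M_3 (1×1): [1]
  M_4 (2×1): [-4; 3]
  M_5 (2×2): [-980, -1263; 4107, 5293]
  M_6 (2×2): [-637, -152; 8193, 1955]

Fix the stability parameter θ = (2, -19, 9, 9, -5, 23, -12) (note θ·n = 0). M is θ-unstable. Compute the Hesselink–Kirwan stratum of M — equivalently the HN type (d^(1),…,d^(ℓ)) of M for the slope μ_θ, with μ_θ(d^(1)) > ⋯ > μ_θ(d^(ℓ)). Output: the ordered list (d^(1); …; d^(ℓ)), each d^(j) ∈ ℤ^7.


Via rank(M_{q-1}∘⋯∘M_p): M ≅ I[1,1]^2, I[1,2], I[1,7], I[5,7].
μ_θ-semistable layers: μ^(1)=11/2; μ^(2)=13/3; μ^(3)=2; μ^(4)=-5; μ^(5)=-17/2

((0, 0, 0, 0, 0, 2, 2); (0, 0, 1, 1, 1, 0, 0); (2, 0, 0, 0, 0, 0, 0); (0, 0, 0, 0, 1, 0, 0); (2, 2, 0, 0, 0, 0, 0))


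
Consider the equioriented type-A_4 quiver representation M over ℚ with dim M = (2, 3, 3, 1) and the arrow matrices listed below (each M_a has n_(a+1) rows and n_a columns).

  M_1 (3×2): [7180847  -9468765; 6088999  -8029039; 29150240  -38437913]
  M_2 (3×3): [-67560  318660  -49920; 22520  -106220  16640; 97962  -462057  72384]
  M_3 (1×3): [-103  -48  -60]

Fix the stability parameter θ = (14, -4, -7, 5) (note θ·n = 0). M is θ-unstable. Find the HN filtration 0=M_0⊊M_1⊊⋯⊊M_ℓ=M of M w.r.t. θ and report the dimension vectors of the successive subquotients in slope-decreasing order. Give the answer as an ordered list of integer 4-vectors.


Via rank(M_{q-1}∘⋯∘M_p): M ≅ I[1,2], I[1,3], I[2,2], I[3,3], I[3,4].
μ_θ-semistable layers: μ^(1)=5; μ^(2)=1; μ^(3)=-4; μ^(4)=-7

((1, 1, 0, 1); (1, 1, 1, 0); (0, 1, 0, 0); (0, 0, 2, 0))


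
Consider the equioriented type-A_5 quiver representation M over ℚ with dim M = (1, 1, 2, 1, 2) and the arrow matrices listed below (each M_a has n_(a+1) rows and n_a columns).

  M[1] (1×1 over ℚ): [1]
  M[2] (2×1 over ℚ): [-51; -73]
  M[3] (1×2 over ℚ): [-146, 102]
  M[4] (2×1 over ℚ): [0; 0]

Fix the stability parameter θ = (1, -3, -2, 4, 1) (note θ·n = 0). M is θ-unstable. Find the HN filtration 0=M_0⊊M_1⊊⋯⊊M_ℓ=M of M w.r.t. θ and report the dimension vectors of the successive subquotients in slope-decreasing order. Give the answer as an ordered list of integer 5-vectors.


Via rank(M_{q-1}∘⋯∘M_p): M ≅ I[1,3], I[3,4], I[5,5]^2.
μ_θ-semistable layers: μ^(1)=4; μ^(2)=1; μ^(3)=-4/3; μ^(4)=-2

((0, 0, 0, 1, 0); (0, 0, 0, 0, 2); (1, 1, 1, 0, 0); (0, 0, 1, 0, 0))


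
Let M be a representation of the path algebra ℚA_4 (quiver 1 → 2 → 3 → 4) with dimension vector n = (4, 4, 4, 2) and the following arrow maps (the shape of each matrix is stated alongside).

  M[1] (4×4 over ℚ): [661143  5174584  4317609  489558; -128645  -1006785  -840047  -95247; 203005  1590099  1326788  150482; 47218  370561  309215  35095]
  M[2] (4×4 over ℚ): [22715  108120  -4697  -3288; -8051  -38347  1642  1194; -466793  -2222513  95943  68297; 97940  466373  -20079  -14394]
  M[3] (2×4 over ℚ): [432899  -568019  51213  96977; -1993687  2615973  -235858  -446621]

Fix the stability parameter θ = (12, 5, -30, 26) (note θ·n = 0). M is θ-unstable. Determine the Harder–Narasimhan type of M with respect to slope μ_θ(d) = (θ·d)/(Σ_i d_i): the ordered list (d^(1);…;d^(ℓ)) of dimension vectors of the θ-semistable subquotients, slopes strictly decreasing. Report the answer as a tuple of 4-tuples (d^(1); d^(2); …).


Via rank(M_{q-1}∘⋯∘M_p): M ≅ I[1,2], I[1,3]^2, I[1,4], I[3,4].
μ_θ-semistable layers: μ^(1)=26; μ^(2)=17/2; μ^(3)=-13/3; μ^(4)=-30

((0, 0, 0, 2); (1, 1, 0, 0); (3, 3, 3, 0); (0, 0, 1, 0))


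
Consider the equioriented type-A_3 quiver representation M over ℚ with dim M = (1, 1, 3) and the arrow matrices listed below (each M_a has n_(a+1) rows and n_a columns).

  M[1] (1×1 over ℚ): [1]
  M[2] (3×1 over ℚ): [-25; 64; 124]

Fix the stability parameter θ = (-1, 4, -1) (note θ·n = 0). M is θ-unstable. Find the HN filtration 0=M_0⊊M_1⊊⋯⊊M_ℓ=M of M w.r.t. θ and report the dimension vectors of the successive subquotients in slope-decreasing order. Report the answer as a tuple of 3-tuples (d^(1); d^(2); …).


Interval decomposition of M: I[1,3], I[3,3]^2.
HN type (ℓ=2): μ^(1)=3/2; μ^(2)=-1

((0, 1, 1); (1, 0, 2))


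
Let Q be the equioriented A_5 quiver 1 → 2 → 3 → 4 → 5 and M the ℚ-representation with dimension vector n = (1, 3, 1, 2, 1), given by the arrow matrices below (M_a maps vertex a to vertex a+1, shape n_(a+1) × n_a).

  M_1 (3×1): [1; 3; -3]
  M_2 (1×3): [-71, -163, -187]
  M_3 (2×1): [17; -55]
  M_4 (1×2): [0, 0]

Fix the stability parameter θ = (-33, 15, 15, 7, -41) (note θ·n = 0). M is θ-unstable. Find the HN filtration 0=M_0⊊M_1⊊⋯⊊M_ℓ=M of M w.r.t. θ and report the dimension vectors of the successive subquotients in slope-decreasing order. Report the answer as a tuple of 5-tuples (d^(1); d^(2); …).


Via rank(M_{q-1}∘⋯∘M_p): M ≅ I[1,4], I[2,2]^2, I[4,4], I[5,5].
μ_θ-semistable layers: μ^(1)=15; μ^(2)=37/3; μ^(3)=7; μ^(4)=-33; μ^(5)=-41

((0, 2, 0, 0, 0); (0, 1, 1, 1, 0); (0, 0, 0, 1, 0); (1, 0, 0, 0, 0); (0, 0, 0, 0, 1))


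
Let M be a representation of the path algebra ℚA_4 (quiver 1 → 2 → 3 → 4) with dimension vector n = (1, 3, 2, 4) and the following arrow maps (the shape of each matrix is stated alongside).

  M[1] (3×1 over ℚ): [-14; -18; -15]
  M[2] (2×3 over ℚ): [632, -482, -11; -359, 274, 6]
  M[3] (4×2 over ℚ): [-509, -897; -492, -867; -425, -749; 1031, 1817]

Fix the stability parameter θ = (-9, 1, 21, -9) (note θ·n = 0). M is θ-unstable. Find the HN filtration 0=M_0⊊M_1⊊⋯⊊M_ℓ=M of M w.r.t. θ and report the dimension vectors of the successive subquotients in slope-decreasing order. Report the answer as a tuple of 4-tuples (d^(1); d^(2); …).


Via rank(M_{q-1}∘⋯∘M_p): M ≅ I[1,4], I[2,2], I[2,4], I[4,4]^2.
μ_θ-semistable layers: μ^(1)=6; μ^(2)=1; μ^(3)=-9

((0, 0, 2, 2); (0, 3, 0, 0); (1, 0, 0, 2))


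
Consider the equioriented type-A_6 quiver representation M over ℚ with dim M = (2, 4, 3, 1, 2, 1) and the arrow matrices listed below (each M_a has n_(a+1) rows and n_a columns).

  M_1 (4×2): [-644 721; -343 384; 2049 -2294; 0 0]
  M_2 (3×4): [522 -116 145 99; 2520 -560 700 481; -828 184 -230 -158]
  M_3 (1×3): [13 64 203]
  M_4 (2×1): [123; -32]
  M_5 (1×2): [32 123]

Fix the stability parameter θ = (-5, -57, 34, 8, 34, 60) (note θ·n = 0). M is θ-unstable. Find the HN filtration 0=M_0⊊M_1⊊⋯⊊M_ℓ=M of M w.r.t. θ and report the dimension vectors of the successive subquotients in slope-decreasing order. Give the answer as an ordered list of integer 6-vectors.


Interval decomposition of M: I[1,2], I[1,5], I[2,2], I[2,3], I[3,3], I[5,6].
HN type (ℓ=5): μ^(1)=60; μ^(2)=34; μ^(3)=21; μ^(4)=-31; μ^(5)=-57

((0, 0, 0, 0, 0, 1); (0, 0, 2, 0, 2, 0); (0, 0, 1, 1, 0, 0); (2, 2, 0, 0, 0, 0); (0, 2, 0, 0, 0, 0))


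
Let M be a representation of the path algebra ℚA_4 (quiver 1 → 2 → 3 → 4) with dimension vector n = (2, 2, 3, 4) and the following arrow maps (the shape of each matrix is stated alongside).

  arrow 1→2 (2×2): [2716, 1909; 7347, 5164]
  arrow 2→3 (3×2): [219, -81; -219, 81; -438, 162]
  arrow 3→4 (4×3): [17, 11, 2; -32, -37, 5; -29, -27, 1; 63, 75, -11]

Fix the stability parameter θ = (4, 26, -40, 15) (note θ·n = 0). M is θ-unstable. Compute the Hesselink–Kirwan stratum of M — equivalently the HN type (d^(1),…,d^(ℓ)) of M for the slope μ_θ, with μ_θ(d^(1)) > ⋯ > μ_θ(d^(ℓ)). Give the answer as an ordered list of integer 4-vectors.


Interval decomposition of M: I[1,2], I[1,4], I[3,4]^2, I[4,4].
HN type (ℓ=5): μ^(1)=26; μ^(2)=15; μ^(3)=4; μ^(4)=-10/3; μ^(5)=-40

((0, 1, 0, 0); (0, 0, 0, 4); (1, 0, 0, 0); (1, 1, 1, 0); (0, 0, 2, 0))


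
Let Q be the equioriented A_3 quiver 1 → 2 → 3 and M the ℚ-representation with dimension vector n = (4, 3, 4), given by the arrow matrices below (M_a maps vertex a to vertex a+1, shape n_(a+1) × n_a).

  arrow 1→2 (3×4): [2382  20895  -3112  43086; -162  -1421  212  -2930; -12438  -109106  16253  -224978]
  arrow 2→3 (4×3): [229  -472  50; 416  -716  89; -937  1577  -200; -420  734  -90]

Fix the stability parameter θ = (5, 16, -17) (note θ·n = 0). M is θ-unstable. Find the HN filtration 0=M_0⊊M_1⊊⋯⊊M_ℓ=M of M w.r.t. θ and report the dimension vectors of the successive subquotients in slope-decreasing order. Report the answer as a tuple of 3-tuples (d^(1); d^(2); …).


Barcode: M ≅ I[1,1]^2, I[1,3]^2, I[2,3], I[3,3]. HN layers by μ_θ (4 steps, strictly decreasing):
  μ^(1)=5; μ^(2)=4/3; μ^(3)=-1/2; μ^(4)=-17

((2, 0, 0); (2, 2, 2); (0, 1, 1); (0, 0, 1))


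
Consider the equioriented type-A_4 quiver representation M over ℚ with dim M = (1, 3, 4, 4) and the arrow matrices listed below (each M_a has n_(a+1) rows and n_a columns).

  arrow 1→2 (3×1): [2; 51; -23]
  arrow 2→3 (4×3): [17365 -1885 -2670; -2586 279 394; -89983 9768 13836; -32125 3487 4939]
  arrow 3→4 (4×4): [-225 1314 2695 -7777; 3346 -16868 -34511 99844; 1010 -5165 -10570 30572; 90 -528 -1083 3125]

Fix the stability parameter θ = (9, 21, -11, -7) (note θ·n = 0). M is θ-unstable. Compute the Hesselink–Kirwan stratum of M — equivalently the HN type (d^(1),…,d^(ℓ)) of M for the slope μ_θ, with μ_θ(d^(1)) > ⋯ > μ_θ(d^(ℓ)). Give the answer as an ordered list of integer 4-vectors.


Via rank(M_{q-1}∘⋯∘M_p): M ≅ I[1,4], I[2,4]^2, I[3,4].
μ_θ-semistable layers: μ^(1)=3; μ^(2)=1; μ^(3)=-7; μ^(4)=-11

((1, 1, 1, 1); (0, 2, 2, 2); (0, 0, 0, 1); (0, 0, 1, 0))
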